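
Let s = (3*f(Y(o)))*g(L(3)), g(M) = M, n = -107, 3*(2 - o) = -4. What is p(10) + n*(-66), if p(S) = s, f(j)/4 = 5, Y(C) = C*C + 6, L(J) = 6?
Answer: 7422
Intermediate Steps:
o = 10/3 (o = 2 - ⅓*(-4) = 2 + 4/3 = 10/3 ≈ 3.3333)
Y(C) = 6 + C² (Y(C) = C² + 6 = 6 + C²)
f(j) = 20 (f(j) = 4*5 = 20)
s = 360 (s = (3*20)*6 = 60*6 = 360)
p(S) = 360
p(10) + n*(-66) = 360 - 107*(-66) = 360 + 7062 = 7422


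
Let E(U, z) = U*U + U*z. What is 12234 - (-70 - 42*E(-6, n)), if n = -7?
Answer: 15580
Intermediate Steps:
E(U, z) = U² + U*z
12234 - (-70 - 42*E(-6, n)) = 12234 - (-70 - (-252)*(-6 - 7)) = 12234 - (-70 - (-252)*(-13)) = 12234 - (-70 - 42*78) = 12234 - (-70 - 3276) = 12234 - 1*(-3346) = 12234 + 3346 = 15580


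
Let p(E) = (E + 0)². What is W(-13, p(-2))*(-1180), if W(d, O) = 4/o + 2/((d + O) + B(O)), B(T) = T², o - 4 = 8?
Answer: -15340/21 ≈ -730.48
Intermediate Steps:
o = 12 (o = 4 + 8 = 12)
p(E) = E²
W(d, O) = ⅓ + 2/(O + d + O²) (W(d, O) = 4/12 + 2/((d + O) + O²) = 4*(1/12) + 2/((O + d) + O²) = ⅓ + 2/(O + d + O²))
W(-13, p(-2))*(-1180) = ((6 + (-2)² - 13 + ((-2)²)²)/(3*((-2)² - 13 + ((-2)²)²)))*(-1180) = ((6 + 4 - 13 + 4²)/(3*(4 - 13 + 4²)))*(-1180) = ((6 + 4 - 13 + 16)/(3*(4 - 13 + 16)))*(-1180) = ((⅓)*13/7)*(-1180) = ((⅓)*(⅐)*13)*(-1180) = (13/21)*(-1180) = -15340/21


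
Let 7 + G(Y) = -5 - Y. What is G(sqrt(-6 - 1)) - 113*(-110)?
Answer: 12418 - I*sqrt(7) ≈ 12418.0 - 2.6458*I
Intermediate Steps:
G(Y) = -12 - Y (G(Y) = -7 + (-5 - Y) = -12 - Y)
G(sqrt(-6 - 1)) - 113*(-110) = (-12 - sqrt(-6 - 1)) - 113*(-110) = (-12 - sqrt(-7)) + 12430 = (-12 - I*sqrt(7)) + 12430 = 12418 - I*sqrt(7)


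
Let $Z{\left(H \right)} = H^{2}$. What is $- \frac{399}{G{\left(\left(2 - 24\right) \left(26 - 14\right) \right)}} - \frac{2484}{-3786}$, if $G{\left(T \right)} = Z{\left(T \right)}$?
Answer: $\frac{9534125}{14659392} \approx 0.65038$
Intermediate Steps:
$G{\left(T \right)} = T^{2}$
$- \frac{399}{G{\left(\left(2 - 24\right) \left(26 - 14\right) \right)}} - \frac{2484}{-3786} = - \frac{399}{\left(\left(2 - 24\right) \left(26 - 14\right)\right)^{2}} - \frac{2484}{-3786} = - \frac{399}{\left(\left(-22\right) 12\right)^{2}} - - \frac{414}{631} = - \frac{399}{\left(-264\right)^{2}} + \frac{414}{631} = - \frac{399}{69696} + \frac{414}{631} = \left(-399\right) \frac{1}{69696} + \frac{414}{631} = - \frac{133}{23232} + \frac{414}{631} = \frac{9534125}{14659392}$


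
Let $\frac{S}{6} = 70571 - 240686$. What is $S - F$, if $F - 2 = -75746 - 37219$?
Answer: $-907727$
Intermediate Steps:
$S = -1020690$ ($S = 6 \left(70571 - 240686\right) = 6 \left(-170115\right) = -1020690$)
$F = -112963$ ($F = 2 - 112965 = -112963$)
$S - F = -1020690 - -112963 = -1020690 + 112963 = -907727$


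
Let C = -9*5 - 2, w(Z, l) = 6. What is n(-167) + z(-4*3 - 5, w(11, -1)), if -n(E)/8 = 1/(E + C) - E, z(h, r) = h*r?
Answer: -153862/107 ≈ -1438.0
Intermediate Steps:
C = -47 (C = -45 - 2 = -47)
n(E) = -8/(-47 + E) + 8*E (n(E) = -8*(1/(E - 47) - E) = -8*(1/(-47 + E) - E) = -8/(-47 + E) + 8*E)
n(-167) + z(-4*3 - 5, w(11, -1)) = 8*(-1 + (-167)² - 47*(-167))/(-47 - 167) + (-4*3 - 5)*6 = 8*(-1 + 27889 + 7849)/(-214) + (-12 - 5)*6 = 8*(-1/214)*35737 - 17*6 = -142948/107 - 102 = -153862/107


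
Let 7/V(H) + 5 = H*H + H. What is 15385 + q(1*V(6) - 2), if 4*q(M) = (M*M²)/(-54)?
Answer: 168328324243/10941048 ≈ 15385.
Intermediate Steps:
V(H) = 7/(-5 + H + H²) (V(H) = 7/(-5 + (H*H + H)) = 7/(-5 + (H² + H)) = 7/(-5 + (H + H²)) = 7/(-5 + H + H²))
q(M) = -M³/216 (q(M) = ((M*M²)/(-54))/4 = (M³*(-1/54))/4 = (-M³/54)/4 = -M³/216)
15385 + q(1*V(6) - 2) = 15385 - (1*(7/(-5 + 6 + 6²)) - 2)³/216 = 15385 - (1*(7/(-5 + 6 + 36)) - 2)³/216 = 15385 - (1*(7/37) - 2)³/216 = 15385 - (7/37 - 2)³/216 = 15385 - (-67/37)³/216 = 15385 - 1/216*(-300763/50653) = 15385 + 300763/10941048 = 168328324243/10941048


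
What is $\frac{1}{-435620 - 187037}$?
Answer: $- \frac{1}{622657} \approx -1.606 \cdot 10^{-6}$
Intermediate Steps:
$\frac{1}{-435620 - 187037} = \frac{1}{-622657} = - \frac{1}{622657}$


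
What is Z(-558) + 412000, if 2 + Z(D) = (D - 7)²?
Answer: 731223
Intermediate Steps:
Z(D) = -2 + (-7 + D)² (Z(D) = -2 + (D - 7)² = -2 + (-7 + D)²)
Z(-558) + 412000 = (-2 + (-7 - 558)²) + 412000 = (-2 + (-565)²) + 412000 = (-2 + 319225) + 412000 = 319223 + 412000 = 731223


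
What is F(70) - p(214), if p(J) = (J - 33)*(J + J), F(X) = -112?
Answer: -77580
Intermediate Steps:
p(J) = 2*J*(-33 + J) (p(J) = (-33 + J)*(2*J) = 2*J*(-33 + J))
F(70) - p(214) = -112 - 2*214*(-33 + 214) = -112 - 2*214*181 = -112 - 1*77468 = -112 - 77468 = -77580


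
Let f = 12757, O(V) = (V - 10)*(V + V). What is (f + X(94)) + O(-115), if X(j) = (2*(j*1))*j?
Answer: 59179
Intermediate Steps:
O(V) = 2*V*(-10 + V) (O(V) = (-10 + V)*(2*V) = 2*V*(-10 + V))
X(j) = 2*j² (X(j) = (2*j)*j = 2*j²)
(f + X(94)) + O(-115) = (12757 + 2*94²) + 2*(-115)*(-10 - 115) = (12757 + 2*8836) + 2*(-115)*(-125) = (12757 + 17672) + 28750 = 30429 + 28750 = 59179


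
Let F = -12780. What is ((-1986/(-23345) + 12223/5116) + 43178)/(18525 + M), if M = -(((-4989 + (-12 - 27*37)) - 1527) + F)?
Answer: 1719058147957/1545941010880 ≈ 1.1120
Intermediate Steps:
M = 20307 (M = -(((-4989 + (-12 - 27*37)) - 1527) - 12780) = -(((-4989 + (-12 - 999)) - 1527) - 12780) = -(((-4989 - 1011) - 1527) - 12780) = -((-6000 - 1527) - 12780) = -(-7527 - 12780) = -1*(-20307) = 20307)
((-1986/(-23345) + 12223/5116) + 43178)/(18525 + M) = ((-1986/(-23345) + 12223/5116) + 43178)/(18525 + 20307) = ((-1986*(-1/23345) + 12223*(1/5116)) + 43178)/38832 = ((1986/23345 + 12223/5116) + 43178)*(1/38832) = (295506311/119433020 + 43178)*(1/38832) = (5157174443871/119433020)*(1/38832) = 1719058147957/1545941010880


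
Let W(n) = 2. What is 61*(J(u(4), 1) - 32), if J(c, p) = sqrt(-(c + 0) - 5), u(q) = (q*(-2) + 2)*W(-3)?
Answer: -1952 + 61*sqrt(7) ≈ -1790.6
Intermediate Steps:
u(q) = 4 - 4*q (u(q) = (q*(-2) + 2)*2 = (-2*q + 2)*2 = (2 - 2*q)*2 = 4 - 4*q)
J(c, p) = sqrt(-5 - c) (J(c, p) = sqrt(-c - 5) = sqrt(-5 - c))
61*(J(u(4), 1) - 32) = 61*(sqrt(-5 - (4 - 4*4)) - 32) = 61*(sqrt(-5 - (4 - 16)) - 32) = 61*(sqrt(-5 - 1*(-12)) - 32) = 61*(sqrt(-5 + 12) - 32) = 61*(sqrt(7) - 32) = 61*(-32 + sqrt(7)) = -1952 + 61*sqrt(7)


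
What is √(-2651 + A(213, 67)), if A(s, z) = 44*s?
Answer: √6721 ≈ 81.982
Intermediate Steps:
√(-2651 + A(213, 67)) = √(-2651 + 44*213) = √(-2651 + 9372) = √6721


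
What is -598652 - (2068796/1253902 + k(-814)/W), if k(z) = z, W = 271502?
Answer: -4631904368220263/7737202291 ≈ -5.9865e+5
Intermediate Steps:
-598652 - (2068796/1253902 + k(-814)/W) = -598652 - (2068796/1253902 - 814/271502) = -598652 - (2068796*(1/1253902) - 814*1/271502) = -598652 - (1034398/626951 - 37/12341) = -598652 - 1*12742308531/7737202291 = -598652 - 12742308531/7737202291 = -4631904368220263/7737202291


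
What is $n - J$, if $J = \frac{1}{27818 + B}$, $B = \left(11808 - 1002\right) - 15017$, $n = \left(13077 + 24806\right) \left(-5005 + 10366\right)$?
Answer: $\frac{4794363642140}{23607} \approx 2.0309 \cdot 10^{8}$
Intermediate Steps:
$n = 203090763$ ($n = 37883 \cdot 5361 = 203090763$)
$B = -4211$ ($B = 10806 - 15017 = -4211$)
$J = \frac{1}{23607}$ ($J = \frac{1}{27818 - 4211} = \frac{1}{23607} \approx 4.236 \cdot 10^{-5}$)
$n - J = 203090763 - \frac{1}{23607} = \frac{4794363642140}{23607}$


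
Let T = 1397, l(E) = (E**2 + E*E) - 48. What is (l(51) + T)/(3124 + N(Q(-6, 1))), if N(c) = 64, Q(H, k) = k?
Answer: 6551/3188 ≈ 2.0549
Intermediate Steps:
l(E) = -48 + 2*E**2 (l(E) = (E**2 + E**2) - 48 = 2*E**2 - 48 = -48 + 2*E**2)
(l(51) + T)/(3124 + N(Q(-6, 1))) = ((-48 + 2*51**2) + 1397)/(3124 + 64) = ((-48 + 2*2601) + 1397)/3188 = ((-48 + 5202) + 1397)*(1/3188) = (5154 + 1397)*(1/3188) = 6551*(1/3188) = 6551/3188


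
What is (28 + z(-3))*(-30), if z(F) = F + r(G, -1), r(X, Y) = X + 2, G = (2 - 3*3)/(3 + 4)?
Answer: -780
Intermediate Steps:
G = -1 (G = (2 - 9)/7 = -7*⅐ = -1)
r(X, Y) = 2 + X
z(F) = 1 + F (z(F) = F + (2 - 1) = F + 1 = 1 + F)
(28 + z(-3))*(-30) = (28 + (1 - 3))*(-30) = (28 - 2)*(-30) = 26*(-30) = -780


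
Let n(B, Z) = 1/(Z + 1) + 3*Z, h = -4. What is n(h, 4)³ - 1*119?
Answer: 212106/125 ≈ 1696.8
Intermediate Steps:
n(B, Z) = 1/(1 + Z) + 3*Z
n(h, 4)³ - 1*119 = ((1 + 3*4 + 3*4²)/(1 + 4))³ - 1*119 = ((1 + 12 + 3*16)/5)³ - 119 = ((1 + 12 + 48)/5)³ - 119 = ((⅕)*61)³ - 119 = (61/5)³ - 119 = 226981/125 - 119 = 212106/125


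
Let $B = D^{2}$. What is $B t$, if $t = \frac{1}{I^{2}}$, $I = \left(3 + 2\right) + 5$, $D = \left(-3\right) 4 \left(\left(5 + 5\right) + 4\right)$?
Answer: $\frac{7056}{25} \approx 282.24$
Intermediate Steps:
$D = -168$ ($D = - 12 \left(10 + 4\right) = \left(-12\right) 14 = -168$)
$B = 28224$ ($B = \left(-168\right)^{2} = 28224$)
$I = 10$ ($I = 5 + 5 = 10$)
$t = \frac{1}{100}$ ($t = \frac{1}{10^{2}} = \frac{1}{100} \approx 0.01$)
$B t = 28224 \cdot \frac{1}{100} = \frac{7056}{25}$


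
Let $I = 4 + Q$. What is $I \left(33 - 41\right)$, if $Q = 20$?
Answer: $-192$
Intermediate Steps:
$I = 24$ ($I = 4 + 20 = 24$)
$I \left(33 - 41\right) = 24 \left(33 - 41\right) = 24 \left(-8\right) = -192$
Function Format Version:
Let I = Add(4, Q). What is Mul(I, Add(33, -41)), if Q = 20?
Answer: -192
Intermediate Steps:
I = 24 (I = Add(4, 20) = 24)
Mul(I, Add(33, -41)) = Mul(24, Add(33, -41)) = Mul(24, -8) = -192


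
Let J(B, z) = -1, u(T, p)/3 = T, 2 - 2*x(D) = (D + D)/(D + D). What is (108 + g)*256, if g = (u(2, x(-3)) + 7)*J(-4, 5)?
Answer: 24320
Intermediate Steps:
x(D) = ½ (x(D) = 1 - (D + D)/(2*(D + D)) = 1 - 2*D/(2*(2*D)) = 1 - 2*D*1/(2*D)/2 = 1 - ½*1 = 1 - ½ = ½)
u(T, p) = 3*T
g = -13 (g = (3*2 + 7)*(-1) = (6 + 7)*(-1) = 13*(-1) = -13)
(108 + g)*256 = (108 - 13)*256 = 95*256 = 24320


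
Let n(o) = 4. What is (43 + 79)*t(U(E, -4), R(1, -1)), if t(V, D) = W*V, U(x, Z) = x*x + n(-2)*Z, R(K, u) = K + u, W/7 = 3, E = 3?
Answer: -17934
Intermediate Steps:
W = 21 (W = 7*3 = 21)
U(x, Z) = x**2 + 4*Z (U(x, Z) = x*x + 4*Z = x**2 + 4*Z)
t(V, D) = 21*V
(43 + 79)*t(U(E, -4), R(1, -1)) = (43 + 79)*(21*(3**2 + 4*(-4))) = 122*(21*(9 - 16)) = 122*(21*(-7)) = 122*(-147) = -17934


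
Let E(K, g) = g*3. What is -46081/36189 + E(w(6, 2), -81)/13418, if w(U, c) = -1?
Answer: -627108785/485584002 ≈ -1.2915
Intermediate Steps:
E(K, g) = 3*g
-46081/36189 + E(w(6, 2), -81)/13418 = -46081/36189 + (3*(-81))/13418 = -46081*1/36189 - 243*1/13418 = -46081/36189 - 243/13418 = -627108785/485584002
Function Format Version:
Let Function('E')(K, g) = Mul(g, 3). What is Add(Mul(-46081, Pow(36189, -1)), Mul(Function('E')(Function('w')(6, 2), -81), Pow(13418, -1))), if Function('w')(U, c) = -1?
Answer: Rational(-627108785, 485584002) ≈ -1.2915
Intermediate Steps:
Function('E')(K, g) = Mul(3, g)
Add(Mul(-46081, Pow(36189, -1)), Mul(Function('E')(Function('w')(6, 2), -81), Pow(13418, -1))) = Add(Mul(-46081, Pow(36189, -1)), Mul(Mul(3, -81), Pow(13418, -1))) = Add(Mul(-46081, Rational(1, 36189)), Mul(-243, Rational(1, 13418))) = Add(Rational(-46081, 36189), Rational(-243, 13418)) = Rational(-627108785, 485584002)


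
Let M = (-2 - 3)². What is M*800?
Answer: 20000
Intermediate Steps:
M = 25 (M = (-5)² = 25)
M*800 = 25*800 = 20000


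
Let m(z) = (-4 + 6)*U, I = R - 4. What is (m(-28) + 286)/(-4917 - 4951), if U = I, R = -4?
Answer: -135/4934 ≈ -0.027361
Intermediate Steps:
I = -8 (I = -4 - 4 = -8)
U = -8
m(z) = -16 (m(z) = (-4 + 6)*(-8) = 2*(-8) = -16)
(m(-28) + 286)/(-4917 - 4951) = (-16 + 286)/(-4917 - 4951) = 270/(-9868) = 270*(-1/9868) = -135/4934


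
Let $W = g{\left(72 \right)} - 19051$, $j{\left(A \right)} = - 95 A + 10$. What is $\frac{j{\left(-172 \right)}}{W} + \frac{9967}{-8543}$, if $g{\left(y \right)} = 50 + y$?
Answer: $- \frac{328343393}{161710447} \approx -2.0304$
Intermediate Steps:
$j{\left(A \right)} = 10 - 95 A$
$W = -18929$ ($W = \left(50 + 72\right) - 19051 = 122 - 19051 = -18929$)
$\frac{j{\left(-172 \right)}}{W} + \frac{9967}{-8543} = \frac{10 - -16340}{-18929} + \frac{9967}{-8543} = \left(10 + 16340\right) \left(- \frac{1}{18929}\right) + 9967 \left(- \frac{1}{8543}\right) = 16350 \left(- \frac{1}{18929}\right) - \frac{9967}{8543} = - \frac{16350}{18929} - \frac{9967}{8543} = - \frac{328343393}{161710447}$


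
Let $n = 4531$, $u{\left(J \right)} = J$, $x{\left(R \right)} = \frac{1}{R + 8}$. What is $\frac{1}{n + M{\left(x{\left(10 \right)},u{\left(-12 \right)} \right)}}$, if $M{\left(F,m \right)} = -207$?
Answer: $\frac{1}{4324} \approx 0.00023127$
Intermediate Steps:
$x{\left(R \right)} = \frac{1}{8 + R}$
$\frac{1}{n + M{\left(x{\left(10 \right)},u{\left(-12 \right)} \right)}} = \frac{1}{4531 - 207} = \frac{1}{4324}$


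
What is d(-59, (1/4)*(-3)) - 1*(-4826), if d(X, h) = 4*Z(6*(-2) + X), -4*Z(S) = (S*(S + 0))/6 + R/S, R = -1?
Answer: 1697959/426 ≈ 3985.8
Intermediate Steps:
Z(S) = -S²/24 + 1/(4*S) (Z(S) = -((S*(S + 0))/6 - 1/S)/4 = -((S*S)*(⅙) - 1/S)/4 = -(S²*(⅙) - 1/S)/4 = -(S²/6 - 1/S)/4 = -(-1/S + S²/6)/4 = -S²/24 + 1/(4*S))
d(X, h) = (6 - (-12 + X)³)/(6*(-12 + X)) (d(X, h) = 4*((6 - (6*(-2) + X)³)/(24*(6*(-2) + X))) = 4*((6 - (-12 + X)³)/(24*(-12 + X))) = (6 - (-12 + X)³)/(6*(-12 + X)))
d(-59, (1/4)*(-3)) - 1*(-4826) = (6 - (-12 - 59)³)/(6*(-12 - 59)) - 1*(-4826) = (⅙)*(6 - 1*(-71)³)/(-71) + 4826 = (⅙)*(-1/71)*(6 - 1*(-357911)) + 4826 = (⅙)*(-1/71)*(6 + 357911) + 4826 = (⅙)*(-1/71)*357917 + 4826 = -357917/426 + 4826 = 1697959/426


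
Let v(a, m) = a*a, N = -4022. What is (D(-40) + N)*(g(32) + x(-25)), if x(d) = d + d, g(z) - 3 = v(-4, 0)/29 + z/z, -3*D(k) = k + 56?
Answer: 15924076/87 ≈ 1.8304e+5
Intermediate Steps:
v(a, m) = a**2
D(k) = -56/3 - k/3 (D(k) = -(k + 56)/3 = -(56 + k)/3 = -56/3 - k/3)
g(z) = 132/29 (g(z) = 3 + ((-4)**2/29 + z/z) = 3 + (16*(1/29) + 1) = 3 + (16/29 + 1) = 3 + 45/29 = 132/29)
x(d) = 2*d
(D(-40) + N)*(g(32) + x(-25)) = ((-56/3 - 1/3*(-40)) - 4022)*(132/29 + 2*(-25)) = ((-56/3 + 40/3) - 4022)*(132/29 - 50) = (-16/3 - 4022)*(-1318/29) = -12082/3*(-1318/29) = 15924076/87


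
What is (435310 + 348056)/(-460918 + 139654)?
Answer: -130561/53544 ≈ -2.4384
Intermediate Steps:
(435310 + 348056)/(-460918 + 139654) = 783366/(-321264) = 783366*(-1/321264) = -130561/53544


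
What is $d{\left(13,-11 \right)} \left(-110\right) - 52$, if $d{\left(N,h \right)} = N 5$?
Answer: $-7202$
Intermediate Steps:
$d{\left(N,h \right)} = 5 N$
$d{\left(13,-11 \right)} \left(-110\right) - 52 = 5 \cdot 13 \left(-110\right) - 52 = 65 \left(-110\right) - 52 = -7150 - 52 = -7202$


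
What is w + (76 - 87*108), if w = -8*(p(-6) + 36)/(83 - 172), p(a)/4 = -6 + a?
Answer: -829576/89 ≈ -9321.1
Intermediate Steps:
p(a) = -24 + 4*a (p(a) = 4*(-6 + a) = -24 + 4*a)
w = -96/89 (w = -8*((-24 + 4*(-6)) + 36)/(83 - 172) = -8*((-24 - 24) + 36)/(-89) = -8*(-48 + 36)*(-1)/89 = -(-96)*(-1)/89 = -8*12/89 = -96/89 ≈ -1.0787)
w + (76 - 87*108) = -96/89 + (76 - 87*108) = -96/89 + (76 - 9396) = -96/89 - 9320 = -829576/89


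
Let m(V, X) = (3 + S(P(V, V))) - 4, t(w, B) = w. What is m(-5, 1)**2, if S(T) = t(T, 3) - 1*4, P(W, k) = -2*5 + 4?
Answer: 121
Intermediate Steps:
P(W, k) = -6 (P(W, k) = -10 + 4 = -6)
S(T) = -4 + T (S(T) = T - 1*4 = T - 4 = -4 + T)
m(V, X) = -11 (m(V, X) = (3 + (-4 - 6)) - 4 = (3 - 10) - 4 = -7 - 4 = -11)
m(-5, 1)**2 = (-11)**2 = 121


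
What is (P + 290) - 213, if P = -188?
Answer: -111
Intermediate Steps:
(P + 290) - 213 = (-188 + 290) - 213 = 102 - 213 = -111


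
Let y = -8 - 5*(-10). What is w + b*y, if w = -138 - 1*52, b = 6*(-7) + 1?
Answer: -1912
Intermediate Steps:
b = -41 (b = -42 + 1 = -41)
w = -190 (w = -138 - 52 = -190)
y = 42 (y = -8 + 50 = 42)
w + b*y = -190 - 41*42 = -190 - 1722 = -1912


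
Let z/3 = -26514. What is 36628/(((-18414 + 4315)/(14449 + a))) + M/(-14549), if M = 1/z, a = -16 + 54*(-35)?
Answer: -531672598788162133/16316160211242 ≈ -32586.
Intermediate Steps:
z = -79542 (z = 3*(-26514) = -79542)
a = -1906 (a = -16 - 1890 = -1906)
M = -1/79542 (M = 1/(-79542) = -1/79542 ≈ -1.2572e-5)
36628/(((-18414 + 4315)/(14449 + a))) + M/(-14549) = 36628/(((-18414 + 4315)/(14449 - 1906))) - 1/79542/(-14549) = 36628/((-14099/12543)) - 1/79542*(-1/14549) = 36628/((-14099*1/12543)) + 1/1157256558 = 36628/(-14099/12543) + 1/1157256558 = 36628*(-12543/14099) + 1/1157256558 = -459425004/14099 + 1/1157256558 = -531672598788162133/16316160211242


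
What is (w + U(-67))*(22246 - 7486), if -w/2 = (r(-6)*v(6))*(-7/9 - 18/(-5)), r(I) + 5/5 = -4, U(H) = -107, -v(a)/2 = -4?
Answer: 1753160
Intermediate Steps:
v(a) = 8 (v(a) = -2*(-4) = 8)
r(I) = -5 (r(I) = -1 - 4 = -5)
w = 2032/9 (w = -2*(-5*8)*(-7/9 - 18/(-5)) = -(-80)*(-7*⅑ - 18*(-⅕)) = -(-80)*(-7/9 + 18/5) = -(-80)*127/45 = -2*(-1016/9) = 2032/9 ≈ 225.78)
(w + U(-67))*(22246 - 7486) = (2032/9 - 107)*(22246 - 7486) = (1069/9)*14760 = 1753160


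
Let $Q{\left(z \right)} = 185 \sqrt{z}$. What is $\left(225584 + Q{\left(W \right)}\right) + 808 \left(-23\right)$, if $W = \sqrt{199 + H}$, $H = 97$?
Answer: $207000 + 185 \sqrt[4]{296} \approx 2.0777 \cdot 10^{5}$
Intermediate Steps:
$W = 2 \sqrt{74}$ ($W = \sqrt{199 + 97} = \sqrt{296} = 2 \sqrt{74} \approx 17.205$)
$\left(225584 + Q{\left(W \right)}\right) + 808 \left(-23\right) = \left(225584 + 185 \sqrt{2 \sqrt{74}}\right) + 808 \left(-23\right) = \left(225584 + 185 \cdot 2^{\frac{3}{4}} \sqrt[4]{37}\right) - 18584 = 207000 + 185 \cdot 2^{\frac{3}{4}} \sqrt[4]{37}$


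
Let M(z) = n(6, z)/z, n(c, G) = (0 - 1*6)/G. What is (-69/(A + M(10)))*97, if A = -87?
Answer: 111550/1451 ≈ 76.878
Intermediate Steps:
n(c, G) = -6/G (n(c, G) = (0 - 6)/G = -6/G)
M(z) = -6/z² (M(z) = (-6/z)/z = -6/z²)
(-69/(A + M(10)))*97 = (-69/(-87 - 6/10²))*97 = (-69/(-87 - 6*1/100))*97 = (-69/(-87 - 3/50))*97 = (-69/(-4353/50))*97 = -50/4353*(-69)*97 = (1150/1451)*97 = 111550/1451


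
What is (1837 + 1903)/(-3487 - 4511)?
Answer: -1870/3999 ≈ -0.46762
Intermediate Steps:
(1837 + 1903)/(-3487 - 4511) = 3740/(-7998) = 3740*(-1/7998) = -1870/3999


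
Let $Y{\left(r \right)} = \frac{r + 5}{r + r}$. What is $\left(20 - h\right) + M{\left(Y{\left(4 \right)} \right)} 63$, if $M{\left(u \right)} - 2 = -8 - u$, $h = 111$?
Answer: $- \frac{4319}{8} \approx -539.88$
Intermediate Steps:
$Y{\left(r \right)} = \frac{5 + r}{2 r}$
$M{\left(u \right)} = -6 - u$ ($M{\left(u \right)} = 2 - \left(8 + u\right) = -6 - u$)
$\left(20 - h\right) + M{\left(Y{\left(4 \right)} \right)} 63 = \left(20 - 111\right) + \left(-6 - \frac{5 + 4}{2 \cdot 4}\right) 63 = \left(20 - 111\right) + \left(-6 - \frac{1}{2} \cdot \frac{1}{4} \cdot 9\right) 63 = -91 + \left(-6 - \frac{9}{8}\right) 63 = -91 - \frac{3591}{8} = - \frac{4319}{8}$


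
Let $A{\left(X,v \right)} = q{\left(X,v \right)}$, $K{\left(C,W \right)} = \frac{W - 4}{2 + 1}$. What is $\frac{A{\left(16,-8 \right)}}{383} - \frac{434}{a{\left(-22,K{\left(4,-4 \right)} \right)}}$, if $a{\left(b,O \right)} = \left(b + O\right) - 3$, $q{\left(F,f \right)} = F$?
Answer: $\frac{499994}{31789} \approx 15.729$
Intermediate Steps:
$K{\left(C,W \right)} = - \frac{4}{3} + \frac{W}{3}$ ($K{\left(C,W \right)} = \frac{-4 + W}{3} = \left(-4 + W\right) \frac{1}{3} = - \frac{4}{3} + \frac{W}{3}$)
$A{\left(X,v \right)} = X$
$a{\left(b,O \right)} = -3 + O + b$ ($a{\left(b,O \right)} = \left(O + b\right) - 3 = -3 + O + b$)
$\frac{A{\left(16,-8 \right)}}{383} - \frac{434}{a{\left(-22,K{\left(4,-4 \right)} \right)}} = \frac{16}{383} - \frac{434}{-3 + \left(- \frac{4}{3} + \frac{1}{3} \left(-4\right)\right) - 22} = 16 \cdot \frac{1}{383} - \frac{434}{-3 - \frac{8}{3} - 22} = \frac{16}{383} - \frac{434}{-3 - \frac{8}{3} - 22} = \frac{16}{383} - \frac{434}{- \frac{83}{3}} = \frac{16}{383} - - \frac{1302}{83} = \frac{16}{383} + \frac{1302}{83} = \frac{499994}{31789}$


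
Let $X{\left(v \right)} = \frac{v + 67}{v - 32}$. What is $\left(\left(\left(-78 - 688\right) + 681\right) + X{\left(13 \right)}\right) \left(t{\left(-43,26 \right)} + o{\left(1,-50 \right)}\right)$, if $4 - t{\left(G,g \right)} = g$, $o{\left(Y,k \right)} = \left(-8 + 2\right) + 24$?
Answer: $\frac{6780}{19} \approx 356.84$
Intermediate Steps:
$o{\left(Y,k \right)} = 18$ ($o{\left(Y,k \right)} = -6 + 24 = 18$)
$t{\left(G,g \right)} = 4 - g$
$X{\left(v \right)} = \frac{67 + v}{-32 + v}$
$\left(\left(\left(-78 - 688\right) + 681\right) + X{\left(13 \right)}\right) \left(t{\left(-43,26 \right)} + o{\left(1,-50 \right)}\right) = \left(\left(\left(-78 - 688\right) + 681\right) + \frac{67 + 13}{-32 + 13}\right) \left(\left(4 - 26\right) + 18\right) = \left(\left(-766 + 681\right) + \frac{1}{-19} \cdot 80\right) \left(\left(4 - 26\right) + 18\right) = \left(-85 - \frac{80}{19}\right) \left(-22 + 18\right) = \left(-85 - \frac{80}{19}\right) \left(-4\right) = \left(- \frac{1695}{19}\right) \left(-4\right) = \frac{6780}{19}$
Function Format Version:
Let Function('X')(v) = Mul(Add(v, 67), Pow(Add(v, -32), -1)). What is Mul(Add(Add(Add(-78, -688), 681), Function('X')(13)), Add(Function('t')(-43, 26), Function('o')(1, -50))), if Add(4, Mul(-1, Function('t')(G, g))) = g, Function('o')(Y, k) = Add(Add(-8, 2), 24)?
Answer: Rational(6780, 19) ≈ 356.84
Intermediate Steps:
Function('o')(Y, k) = 18 (Function('o')(Y, k) = Add(-6, 24) = 18)
Function('t')(G, g) = Add(4, Mul(-1, g))
Function('X')(v) = Mul(Pow(Add(-32, v), -1), Add(67, v)) (Function('X')(v) = Mul(Add(67, v), Pow(Add(-32, v), -1)) = Mul(Pow(Add(-32, v), -1), Add(67, v)))
Mul(Add(Add(Add(-78, -688), 681), Function('X')(13)), Add(Function('t')(-43, 26), Function('o')(1, -50))) = Mul(Add(Add(Add(-78, -688), 681), Mul(Pow(Add(-32, 13), -1), Add(67, 13))), Add(Add(4, Mul(-1, 26)), 18)) = Mul(Add(Add(-766, 681), Mul(Pow(-19, -1), 80)), Add(Add(4, -26), 18)) = Mul(Add(-85, Mul(Rational(-1, 19), 80)), Add(-22, 18)) = Mul(Add(-85, Rational(-80, 19)), -4) = Mul(Rational(-1695, 19), -4) = Rational(6780, 19)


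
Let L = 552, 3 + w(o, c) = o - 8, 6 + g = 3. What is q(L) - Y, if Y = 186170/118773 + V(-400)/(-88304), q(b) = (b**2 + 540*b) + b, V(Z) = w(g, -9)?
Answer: 3163925279485405/5244065496 ≈ 6.0333e+5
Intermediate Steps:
g = -3 (g = -6 + 3 = -3)
w(o, c) = -11 + o (w(o, c) = -3 + (o - 8) = -3 + (-8 + o) = -11 + o)
V(Z) = -14 (V(Z) = -11 - 3 = -14)
q(b) = b**2 + 541*b
Y = 8220609251/5244065496 (Y = 186170/118773 - 14/(-88304) = 186170*(1/118773) - 14*(-1/88304) = 186170/118773 + 7/44152 = 8220609251/5244065496 ≈ 1.5676)
q(L) - Y = 552*(541 + 552) - 1*8220609251/5244065496 = 552*1093 - 8220609251/5244065496 = 603336 - 8220609251/5244065496 = 3163925279485405/5244065496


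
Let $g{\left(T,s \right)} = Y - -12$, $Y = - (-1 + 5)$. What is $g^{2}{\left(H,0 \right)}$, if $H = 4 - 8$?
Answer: $64$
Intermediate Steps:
$H = -4$ ($H = 4 - 8 = -4$)
$Y = -4$ ($Y = \left(-1\right) 4 = -4$)
$g{\left(T,s \right)} = 8$ ($g{\left(T,s \right)} = -4 - -12 = -4 + 12 = 8$)
$g^{2}{\left(H,0 \right)} = 8^{2} = 64$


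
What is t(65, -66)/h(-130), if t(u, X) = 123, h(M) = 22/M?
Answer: -7995/11 ≈ -726.82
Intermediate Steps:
t(65, -66)/h(-130) = 123/((22/(-130))) = 123/((22*(-1/130))) = 123/(-11/65) = 123*(-65/11) = -7995/11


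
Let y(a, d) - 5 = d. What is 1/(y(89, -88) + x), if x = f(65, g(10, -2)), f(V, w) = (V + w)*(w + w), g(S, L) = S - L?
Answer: 1/1765 ≈ 0.00056657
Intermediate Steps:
y(a, d) = 5 + d
f(V, w) = 2*w*(V + w) (f(V, w) = (V + w)*(2*w) = 2*w*(V + w))
x = 1848 (x = 2*(10 - 1*(-2))*(65 + (10 - 1*(-2))) = 2*(10 + 2)*(65 + (10 + 2)) = 2*12*(65 + 12) = 2*12*77 = 1848)
1/(y(89, -88) + x) = 1/((5 - 88) + 1848) = 1/(-83 + 1848) = 1/1765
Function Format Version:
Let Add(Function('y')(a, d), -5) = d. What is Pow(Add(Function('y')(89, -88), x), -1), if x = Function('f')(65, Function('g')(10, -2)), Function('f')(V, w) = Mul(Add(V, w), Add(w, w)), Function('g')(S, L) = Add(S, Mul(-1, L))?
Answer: Rational(1, 1765) ≈ 0.00056657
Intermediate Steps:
Function('y')(a, d) = Add(5, d)
Function('f')(V, w) = Mul(2, w, Add(V, w)) (Function('f')(V, w) = Mul(Add(V, w), Mul(2, w)) = Mul(2, w, Add(V, w)))
x = 1848 (x = Mul(2, Add(10, Mul(-1, -2)), Add(65, Add(10, Mul(-1, -2)))) = Mul(2, Add(10, 2), Add(65, Add(10, 2))) = Mul(2, 12, Add(65, 12)) = Mul(2, 12, 77) = 1848)
Pow(Add(Function('y')(89, -88), x), -1) = Pow(Add(Add(5, -88), 1848), -1) = Pow(Add(-83, 1848), -1) = Pow(1765, -1) = Rational(1, 1765)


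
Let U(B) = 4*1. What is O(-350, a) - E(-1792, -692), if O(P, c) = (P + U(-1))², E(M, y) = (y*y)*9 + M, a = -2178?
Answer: -4188268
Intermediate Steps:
E(M, y) = M + 9*y² (E(M, y) = y²*9 + M = 9*y² + M = M + 9*y²)
U(B) = 4
O(P, c) = (4 + P)² (O(P, c) = (P + 4)² = (4 + P)²)
O(-350, a) - E(-1792, -692) = (4 - 350)² - (-1792 + 9*(-692)²) = (-346)² - (-1792 + 9*478864) = 119716 - (-1792 + 4309776) = 119716 - 1*4307984 = 119716 - 4307984 = -4188268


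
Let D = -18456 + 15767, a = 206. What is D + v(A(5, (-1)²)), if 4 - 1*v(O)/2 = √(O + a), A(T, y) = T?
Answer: -2681 - 2*√211 ≈ -2710.1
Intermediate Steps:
v(O) = 8 - 2*√(206 + O) (v(O) = 8 - 2*√(O + 206) = 8 - 2*√(206 + O))
D = -2689
D + v(A(5, (-1)²)) = -2689 + (8 - 2*√(206 + 5)) = -2689 + (8 - 2*√211) = -2681 - 2*√211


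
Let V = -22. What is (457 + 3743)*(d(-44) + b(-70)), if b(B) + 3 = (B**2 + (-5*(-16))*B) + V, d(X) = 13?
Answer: -2990400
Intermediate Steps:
b(B) = -25 + B**2 + 80*B (b(B) = -3 + ((B**2 + (-5*(-16))*B) - 22) = -3 + ((B**2 + 80*B) - 22) = -3 + (-22 + B**2 + 80*B) = -25 + B**2 + 80*B)
(457 + 3743)*(d(-44) + b(-70)) = (457 + 3743)*(13 + (-25 + (-70)**2 + 80*(-70))) = 4200*(13 + (-25 + 4900 - 5600)) = 4200*(13 - 725) = 4200*(-712) = -2990400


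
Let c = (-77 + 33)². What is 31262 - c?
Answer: 29326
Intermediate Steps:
c = 1936 (c = (-44)² = 1936)
31262 - c = 31262 - 1*1936 = 31262 - 1936 = 29326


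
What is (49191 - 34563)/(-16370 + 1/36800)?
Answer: -179436800/200805333 ≈ -0.89359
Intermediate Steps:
(49191 - 34563)/(-16370 + 1/36800) = 14628/(-16370 + 1/36800) = 14628/(-602415999/36800) = 14628*(-36800/602415999) = -179436800/200805333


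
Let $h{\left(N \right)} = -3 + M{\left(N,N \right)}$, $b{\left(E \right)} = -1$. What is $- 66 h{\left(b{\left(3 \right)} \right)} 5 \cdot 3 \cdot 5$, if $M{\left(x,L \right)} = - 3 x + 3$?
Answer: $-14850$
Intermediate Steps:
$M{\left(x,L \right)} = 3 - 3 x$
$h{\left(N \right)} = - 3 N$ ($h{\left(N \right)} = -3 - \left(-3 + 3 N\right) = - 3 N$)
$- 66 h{\left(b{\left(3 \right)} \right)} 5 \cdot 3 \cdot 5 = - 66 \left(\left(-3\right) \left(-1\right)\right) 5 \cdot 3 \cdot 5 = \left(-66\right) 3 \cdot 15 \cdot 5 = \left(-198\right) 75 = -14850$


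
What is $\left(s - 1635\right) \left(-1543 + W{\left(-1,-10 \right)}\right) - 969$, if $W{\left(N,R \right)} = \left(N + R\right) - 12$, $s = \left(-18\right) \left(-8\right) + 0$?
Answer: $2333937$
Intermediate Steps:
$s = 144$ ($s = 144 + 0 = 144$)
$W{\left(N,R \right)} = -12 + N + R$
$\left(s - 1635\right) \left(-1543 + W{\left(-1,-10 \right)}\right) - 969 = \left(144 - 1635\right) \left(-1543 - 23\right) - 969 = - 1491 \left(-1543 - 23\right) - 969 = \left(-1491\right) \left(-1566\right) - 969 = 2334906 - 969 = 2333937$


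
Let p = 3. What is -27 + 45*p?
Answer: 108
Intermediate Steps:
-27 + 45*p = -27 + 45*3 = -27 + 135 = 108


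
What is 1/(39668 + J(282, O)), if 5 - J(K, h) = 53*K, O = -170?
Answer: 1/24727 ≈ 4.0442e-5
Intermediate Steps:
J(K, h) = 5 - 53*K
1/(39668 + J(282, O)) = 1/(39668 + (5 - 53*282)) = 1/(39668 + (5 - 14946)) = 1/(39668 - 14941) = 1/24727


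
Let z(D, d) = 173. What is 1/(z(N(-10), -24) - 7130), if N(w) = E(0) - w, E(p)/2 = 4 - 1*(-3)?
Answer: -1/6957 ≈ -0.00014374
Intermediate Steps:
E(p) = 14 (E(p) = 2*(4 - 1*(-3)) = 2*(4 + 3) = 2*7 = 14)
N(w) = 14 - w
1/(z(N(-10), -24) - 7130) = 1/(173 - 7130) = 1/(-6957) = -1/6957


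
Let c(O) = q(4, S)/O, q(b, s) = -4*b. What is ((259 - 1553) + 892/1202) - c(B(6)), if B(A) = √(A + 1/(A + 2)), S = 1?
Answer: -777248/601 + 32*√2/7 ≈ -1286.8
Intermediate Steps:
B(A) = √(A + 1/(2 + A))
c(O) = -16/O (c(O) = (-4*4)/O = -16/O)
((259 - 1553) + 892/1202) - c(B(6)) = ((259 - 1553) + 892/1202) - (-16)/(√((1 + 6*(2 + 6))/(2 + 6))) = (-1294 + 892*(1/1202)) - (-16)/(√((1 + 6*8)/8)) = (-1294 + 446/601) - (-16)/(√((1 + 48)/8)) = -777248/601 - (-16)/(√((⅛)*49)) = -777248/601 - (-16)/(√(49/8)) = -777248/601 - (-16)/(7*√2/4) = -777248/601 - (-16)*2*√2/7 = -777248/601 - (-32)*√2/7 = -777248/601 + 32*√2/7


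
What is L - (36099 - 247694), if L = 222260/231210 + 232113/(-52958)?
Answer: 259081597999045/1224441918 ≈ 2.1159e+5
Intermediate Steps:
L = -4189640165/1224441918 (L = 222260*(1/231210) + 232113*(-1/52958) = 22226/23121 - 232113/52958 = -4189640165/1224441918 ≈ -3.4217)
L - (36099 - 247694) = -4189640165/1224441918 - (36099 - 247694) = -4189640165/1224441918 - 1*(-211595) = -4189640165/1224441918 + 211595 = 259081597999045/1224441918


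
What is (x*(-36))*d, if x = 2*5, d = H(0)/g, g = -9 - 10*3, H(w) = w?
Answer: 0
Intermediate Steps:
g = -39 (g = -9 - 30 = -39)
d = 0 (d = 0/(-39) = 0*(-1/39) = 0)
x = 10
(x*(-36))*d = (10*(-36))*0 = -360*0 = 0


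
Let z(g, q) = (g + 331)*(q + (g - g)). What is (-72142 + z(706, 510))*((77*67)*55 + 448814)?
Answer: 334580206952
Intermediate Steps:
z(g, q) = q*(331 + g) (z(g, q) = (331 + g)*(q + 0) = (331 + g)*q = q*(331 + g))
(-72142 + z(706, 510))*((77*67)*55 + 448814) = (-72142 + 510*(331 + 706))*((77*67)*55 + 448814) = (-72142 + 510*1037)*(5159*55 + 448814) = (-72142 + 528870)*(283745 + 448814) = 456728*732559 = 334580206952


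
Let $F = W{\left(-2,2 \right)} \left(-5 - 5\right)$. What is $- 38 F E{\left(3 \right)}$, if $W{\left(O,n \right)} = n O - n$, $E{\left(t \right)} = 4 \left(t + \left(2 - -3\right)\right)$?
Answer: $-72960$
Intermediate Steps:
$E{\left(t \right)} = 20 + 4 t$ ($E{\left(t \right)} = 4 \left(t + \left(2 + 3\right)\right) = 4 \left(t + 5\right) = 4 \left(5 + t\right) = 20 + 4 t$)
$W{\left(O,n \right)} = - n + O n$ ($W{\left(O,n \right)} = O n - n = - n + O n$)
$F = 60$ ($F = 2 \left(-1 - 2\right) \left(-5 - 5\right) = 2 \left(-3\right) \left(-10\right) = \left(-6\right) \left(-10\right) = 60$)
$- 38 F E{\left(3 \right)} = \left(-38\right) 60 \left(20 + 4 \cdot 3\right) = - 2280 \left(20 + 12\right) = \left(-2280\right) 32 = -72960$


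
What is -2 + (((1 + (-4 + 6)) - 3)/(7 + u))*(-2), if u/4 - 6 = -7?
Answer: -2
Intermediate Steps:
u = -4 (u = 24 + 4*(-7) = 24 - 28 = -4)
-2 + (((1 + (-4 + 6)) - 3)/(7 + u))*(-2) = -2 + (((1 + (-4 + 6)) - 3)/(7 - 4))*(-2) = -2 + (((1 + 2) - 3)/3)*(-2) = -2 + ((3 - 3)*(⅓))*(-2) = -2 + (0*(⅓))*(-2) = -2 + 0*(-2) = -2 + 0 = -2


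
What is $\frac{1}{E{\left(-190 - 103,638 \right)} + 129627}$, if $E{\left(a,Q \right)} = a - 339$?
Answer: $\frac{1}{128995} \approx 7.7522 \cdot 10^{-6}$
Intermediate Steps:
$E{\left(a,Q \right)} = -339 + a$ ($E{\left(a,Q \right)} = a - 339 = -339 + a$)
$\frac{1}{E{\left(-190 - 103,638 \right)} + 129627} = \frac{1}{\left(-339 - 293\right) + 129627} = \frac{1}{-632 + 129627} = \frac{1}{128995}$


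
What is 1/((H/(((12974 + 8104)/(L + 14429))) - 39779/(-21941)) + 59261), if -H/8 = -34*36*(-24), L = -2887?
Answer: -25692911/1783706715252 ≈ -1.4404e-5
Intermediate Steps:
H = -235008 (H = -8*(-34*36)*(-24) = -(-9792)*(-24) = -8*29376 = -235008)
1/((H/(((12974 + 8104)/(L + 14429))) - 39779/(-21941)) + 59261) = 1/((-235008*(-2887 + 14429)/(12974 + 8104) - 39779/(-21941)) + 59261) = 1/((-235008/(21078/11542) - 39779*(-1/21941)) + 59261) = 1/((-235008/(21078*(1/11542)) + 39779/21941) + 59261) = 1/((-235008/10539/5771 + 39779/21941) + 59261) = 1/((-235008*5771/10539 + 39779/21941) + 59261) = 1/((-150692352/1171 + 39779/21941) + 59261) = 1/(-3306294314023/25692911 + 59261) = 1/(-1783706715252/25692911) = -25692911/1783706715252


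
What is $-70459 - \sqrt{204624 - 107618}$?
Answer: $-70459 - 13 \sqrt{574} \approx -70771.0$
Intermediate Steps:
$-70459 - \sqrt{204624 - 107618} = -70459 - \sqrt{97006} = -70459 - 13 \sqrt{574}$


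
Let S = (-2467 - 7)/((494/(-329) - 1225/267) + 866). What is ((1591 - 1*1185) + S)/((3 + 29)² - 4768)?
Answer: -7612686277/70702739640 ≈ -0.10767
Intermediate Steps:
S = -217323582/75537115 (S = -2474/((494*(-1/329) - 1225*1/267) + 866) = -2474/((-494/329 - 1225/267) + 866) = -2474/(-534923/87843 + 866) = -2474/75537115/87843 = -2474*87843/75537115 = -217323582/75537115 ≈ -2.8770)
((1591 - 1*1185) + S)/((3 + 29)² - 4768) = ((1591 - 1*1185) - 217323582/75537115)/((3 + 29)² - 4768) = ((1591 - 1185) - 217323582/75537115)/(32² - 4768) = (406 - 217323582/75537115)/(1024 - 4768) = (30450745108/75537115)/(-3744) = (30450745108/75537115)*(-1/3744) = -7612686277/70702739640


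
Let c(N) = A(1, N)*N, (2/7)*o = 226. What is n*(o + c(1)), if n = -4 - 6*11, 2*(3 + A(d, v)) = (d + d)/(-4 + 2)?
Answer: -55125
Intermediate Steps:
o = 791 (o = (7/2)*226 = 791)
A(d, v) = -3 - d/2 (A(d, v) = -3 + ((d + d)/(-4 + 2))/2 = -3 + ((2*d)/(-2))/2 = -3 + ((2*d)*(-1/2))/2 = -3 + (-d)/2 = -3 - d/2)
c(N) = -7*N/2 (c(N) = (-3 - 1/2*1)*N = (-3 - 1/2)*N = -7*N/2)
n = -70 (n = -4 - 66 = -70)
n*(o + c(1)) = -70*(791 - 7/2*1) = -70*(791 - 7/2) = -70*1575/2 = -55125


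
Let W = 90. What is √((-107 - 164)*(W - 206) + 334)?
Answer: 3*√3530 ≈ 178.24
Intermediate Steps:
√((-107 - 164)*(W - 206) + 334) = √((-107 - 164)*(90 - 206) + 334) = √(-271*(-116) + 334) = √(31436 + 334) = √31770 = 3*√3530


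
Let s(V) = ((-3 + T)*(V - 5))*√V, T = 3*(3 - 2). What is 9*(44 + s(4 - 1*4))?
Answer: 396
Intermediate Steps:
T = 3 (T = 3*1 = 3)
s(V) = 0 (s(V) = ((-3 + 3)*(V - 5))*√V = (0*(-5 + V))*√V = 0*√V = 0)
9*(44 + s(4 - 1*4)) = 9*(44 + 0) = 9*44 = 396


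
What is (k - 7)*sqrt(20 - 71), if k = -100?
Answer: -107*I*sqrt(51) ≈ -764.13*I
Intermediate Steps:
(k - 7)*sqrt(20 - 71) = (-100 - 7)*sqrt(20 - 71) = -107*I*sqrt(51)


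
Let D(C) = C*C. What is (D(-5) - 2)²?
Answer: 529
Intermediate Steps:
D(C) = C²
(D(-5) - 2)² = ((-5)² - 2)² = (25 - 2)² = 23² = 529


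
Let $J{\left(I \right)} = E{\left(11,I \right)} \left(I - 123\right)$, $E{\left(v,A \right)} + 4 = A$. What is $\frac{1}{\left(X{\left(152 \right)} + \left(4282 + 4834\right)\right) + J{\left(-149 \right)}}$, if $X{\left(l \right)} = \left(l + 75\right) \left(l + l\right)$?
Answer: $\frac{1}{119740} \approx 8.3514 \cdot 10^{-6}$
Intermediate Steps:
$E{\left(v,A \right)} = -4 + A$
$X{\left(l \right)} = 2 l \left(75 + l\right)$ ($X{\left(l \right)} = \left(75 + l\right) 2 l = 2 l \left(75 + l\right)$)
$J{\left(I \right)} = \left(-123 + I\right) \left(-4 + I\right)$ ($J{\left(I \right)} = \left(-4 + I\right) \left(I - 123\right) = \left(-4 + I\right) \left(-123 + I\right) = \left(-123 + I\right) \left(-4 + I\right)$)
$\frac{1}{\left(X{\left(152 \right)} + \left(4282 + 4834\right)\right) + J{\left(-149 \right)}} = \frac{1}{\left(2 \cdot 152 \left(75 + 152\right) + \left(4282 + 4834\right)\right) + \left(-123 - 149\right) \left(-4 - 149\right)} = \frac{1}{\left(2 \cdot 152 \cdot 227 + 9116\right) - -41616} = \frac{1}{\left(69008 + 9116\right) + 41616} = \frac{1}{78124 + 41616} = \frac{1}{119740}$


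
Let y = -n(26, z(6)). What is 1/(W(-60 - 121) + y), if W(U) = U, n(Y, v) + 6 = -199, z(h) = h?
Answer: 1/24 ≈ 0.041667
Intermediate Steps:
n(Y, v) = -205 (n(Y, v) = -6 - 199 = -205)
y = 205 (y = -1*(-205) = 205)
1/(W(-60 - 121) + y) = 1/((-60 - 121) + 205) = 1/(-181 + 205) = 1/24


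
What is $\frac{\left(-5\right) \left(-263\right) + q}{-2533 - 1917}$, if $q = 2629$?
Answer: $- \frac{1972}{2225} \approx -0.88629$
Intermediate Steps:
$\frac{\left(-5\right) \left(-263\right) + q}{-2533 - 1917} = \frac{\left(-5\right) \left(-263\right) + 2629}{-2533 - 1917} = \frac{1315 + 2629}{-4450} = 3944 \left(- \frac{1}{4450}\right) = - \frac{1972}{2225}$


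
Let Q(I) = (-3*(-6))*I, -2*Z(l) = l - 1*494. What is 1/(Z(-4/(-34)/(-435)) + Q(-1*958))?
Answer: -7395/125692814 ≈ -5.8834e-5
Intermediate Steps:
Z(l) = 247 - l/2 (Z(l) = -(l - 1*494)/2 = -(l - 494)/2 = -(-494 + l)/2 = 247 - l/2)
Q(I) = 18*I
1/(Z(-4/(-34)/(-435)) + Q(-1*958)) = 1/((247 - (-4/(-34))/(2*(-435))) + 18*(-1*958)) = 1/((247 - (-4*(-1/34))*(-1)/(2*435)) + 18*(-958)) = 1/((247 - (-1)/(17*435)) - 17244) = 1/((247 - 1/2*(-2/7395)) - 17244) = 1/((247 + 1/7395) - 17244) = 1/(1826566/7395 - 17244) = 1/(-125692814/7395) = -7395/125692814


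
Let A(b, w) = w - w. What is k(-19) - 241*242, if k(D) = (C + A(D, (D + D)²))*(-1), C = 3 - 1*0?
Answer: -58325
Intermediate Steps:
A(b, w) = 0
C = 3 (C = 3 + 0 = 3)
k(D) = -3 (k(D) = (3 + 0)*(-1) = 3*(-1) = -3)
k(-19) - 241*242 = -3 - 241*242 = -3 - 58322 = -58325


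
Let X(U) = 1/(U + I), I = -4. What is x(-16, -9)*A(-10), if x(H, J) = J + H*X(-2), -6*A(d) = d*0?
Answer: 0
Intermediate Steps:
A(d) = 0 (A(d) = -d*0/6 = -⅙*0 = 0)
X(U) = 1/(-4 + U) (X(U) = 1/(U - 4) = 1/(-4 + U))
x(H, J) = J - H/6 (x(H, J) = J + H/(-4 - 2) = J + H/(-6) = J + H*(-⅙) = J - H/6)
x(-16, -9)*A(-10) = (-9 - ⅙*(-16))*0 = (-9 + 8/3)*0 = -19/3*0 = 0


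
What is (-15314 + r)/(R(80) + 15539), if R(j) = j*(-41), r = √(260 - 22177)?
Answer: -1178/943 + I*√21917/12259 ≈ -1.2492 + 0.012076*I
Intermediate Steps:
r = I*√21917 (r = √(-21917) = I*√21917 ≈ 148.04*I)
R(j) = -41*j
(-15314 + r)/(R(80) + 15539) = (-15314 + I*√21917)/(-41*80 + 15539) = (-15314 + I*√21917)/(-3280 + 15539) = (-15314 + I*√21917)/12259 = (-15314 + I*√21917)*(1/12259) = -1178/943 + I*√21917/12259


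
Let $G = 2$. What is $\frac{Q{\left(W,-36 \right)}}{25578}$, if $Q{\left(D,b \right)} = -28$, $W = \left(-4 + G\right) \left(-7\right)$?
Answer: $- \frac{2}{1827} \approx -0.0010947$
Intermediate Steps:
$W = 14$ ($W = \left(-4 + 2\right) \left(-7\right) = \left(-2\right) \left(-7\right) = 14$)
$\frac{Q{\left(W,-36 \right)}}{25578} = - \frac{28}{25578} = \left(-28\right) \frac{1}{25578} = - \frac{2}{1827}$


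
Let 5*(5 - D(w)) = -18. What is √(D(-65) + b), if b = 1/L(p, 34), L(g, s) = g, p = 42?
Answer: √380310/210 ≈ 2.9366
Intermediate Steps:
D(w) = 43/5 (D(w) = 5 - ⅕*(-18) = 5 + 18/5 = 43/5)
b = 1/42 ≈ 0.023810
√(D(-65) + b) = √(43/5 + 1/42) = √(1811/210) = √380310/210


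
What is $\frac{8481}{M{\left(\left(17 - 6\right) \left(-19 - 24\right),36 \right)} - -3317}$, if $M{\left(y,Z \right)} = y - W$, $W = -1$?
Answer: $\frac{8481}{2845} \approx 2.981$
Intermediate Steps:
$M{\left(y,Z \right)} = 1 + y$ ($M{\left(y,Z \right)} = y - -1 = y + 1 = 1 + y$)
$\frac{8481}{M{\left(\left(17 - 6\right) \left(-19 - 24\right),36 \right)} - -3317} = \frac{8481}{\left(1 + \left(17 - 6\right) \left(-19 - 24\right)\right) - -3317} = \frac{8481}{\left(1 + 11 \left(-43\right)\right) + 3317} = \frac{8481}{\left(1 - 473\right) + 3317} = \frac{8481}{-472 + 3317} = \frac{8481}{2845}$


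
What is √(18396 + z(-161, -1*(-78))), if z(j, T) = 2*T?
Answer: 2*√4638 ≈ 136.21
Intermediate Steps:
√(18396 + z(-161, -1*(-78))) = √(18396 + 2*(-1*(-78))) = √(18396 + 2*78) = √(18396 + 156) = √18552 = 2*√4638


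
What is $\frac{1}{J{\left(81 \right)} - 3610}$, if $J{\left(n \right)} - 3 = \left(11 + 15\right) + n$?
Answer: $- \frac{1}{3500} \approx -0.00028571$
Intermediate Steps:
$J{\left(n \right)} = 29 + n$ ($J{\left(n \right)} = 3 + \left(\left(11 + 15\right) + n\right) = 3 + \left(26 + n\right) = 29 + n$)
$\frac{1}{J{\left(81 \right)} - 3610} = \frac{1}{\left(29 + 81\right) - 3610} = \frac{1}{110 - 3610} = \frac{1}{-3500} = - \frac{1}{3500}$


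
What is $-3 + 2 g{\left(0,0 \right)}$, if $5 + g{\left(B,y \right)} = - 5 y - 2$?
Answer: $-17$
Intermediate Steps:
$g{\left(B,y \right)} = -7 - 5 y$ ($g{\left(B,y \right)} = -5 - \left(2 + 5 y\right) = -7 - 5 y$)
$-3 + 2 g{\left(0,0 \right)} = -3 + 2 \left(-7 - 0\right) = -3 + 2 \left(-7 + 0\right) = -3 + 2 \left(-7\right) = -3 - 14 = -17$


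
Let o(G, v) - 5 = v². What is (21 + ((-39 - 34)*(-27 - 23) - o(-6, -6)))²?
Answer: 13176900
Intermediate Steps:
o(G, v) = 5 + v²
(21 + ((-39 - 34)*(-27 - 23) - o(-6, -6)))² = (21 + ((-39 - 34)*(-27 - 23) - (5 + (-6)²)))² = (21 + (-73*(-50) - (5 + 36)))² = (21 + (3650 - 1*41))² = (21 + (3650 - 41))² = (21 + 3609)² = 3630² = 13176900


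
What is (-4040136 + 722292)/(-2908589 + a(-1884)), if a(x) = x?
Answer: 3317844/2910473 ≈ 1.1400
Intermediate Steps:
(-4040136 + 722292)/(-2908589 + a(-1884)) = (-4040136 + 722292)/(-2908589 - 1884) = -3317844/(-2910473) = -3317844*(-1/2910473) = 3317844/2910473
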